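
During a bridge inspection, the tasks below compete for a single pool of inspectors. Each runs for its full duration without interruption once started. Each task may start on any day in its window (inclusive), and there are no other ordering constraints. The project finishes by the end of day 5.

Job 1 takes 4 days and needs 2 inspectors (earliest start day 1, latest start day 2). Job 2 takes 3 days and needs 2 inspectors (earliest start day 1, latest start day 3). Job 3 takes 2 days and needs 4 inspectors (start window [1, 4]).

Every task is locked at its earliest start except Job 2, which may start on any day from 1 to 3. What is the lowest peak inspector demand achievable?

Job 2@1: d1:8  d2:8  d3:4  d4:2  d5:0 → peak 8
Job 2@2: d1:6  d2:8  d3:4  d4:4  d5:0 → peak 8
Job 2@3: d1:6  d2:6  d3:4  d4:4  d5:2 → peak 6
Best is Job 2@3, peak 6.

6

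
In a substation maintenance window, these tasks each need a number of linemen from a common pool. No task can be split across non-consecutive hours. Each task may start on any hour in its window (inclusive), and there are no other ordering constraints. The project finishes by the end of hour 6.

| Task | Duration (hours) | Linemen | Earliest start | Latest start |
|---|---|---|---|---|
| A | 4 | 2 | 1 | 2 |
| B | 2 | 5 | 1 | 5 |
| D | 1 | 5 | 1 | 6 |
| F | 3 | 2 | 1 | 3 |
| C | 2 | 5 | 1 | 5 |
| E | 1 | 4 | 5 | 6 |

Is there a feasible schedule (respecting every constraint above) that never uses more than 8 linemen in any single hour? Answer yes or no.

The minimum achievable peak is 9; 8 < 9, so no feasible schedule stays within the cap.

no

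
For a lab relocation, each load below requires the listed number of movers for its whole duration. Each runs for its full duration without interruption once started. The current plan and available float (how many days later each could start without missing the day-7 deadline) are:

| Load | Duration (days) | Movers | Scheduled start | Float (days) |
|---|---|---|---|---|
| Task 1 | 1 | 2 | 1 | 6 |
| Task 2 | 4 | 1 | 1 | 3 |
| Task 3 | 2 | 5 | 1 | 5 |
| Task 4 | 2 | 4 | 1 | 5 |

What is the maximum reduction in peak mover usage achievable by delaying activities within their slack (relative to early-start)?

7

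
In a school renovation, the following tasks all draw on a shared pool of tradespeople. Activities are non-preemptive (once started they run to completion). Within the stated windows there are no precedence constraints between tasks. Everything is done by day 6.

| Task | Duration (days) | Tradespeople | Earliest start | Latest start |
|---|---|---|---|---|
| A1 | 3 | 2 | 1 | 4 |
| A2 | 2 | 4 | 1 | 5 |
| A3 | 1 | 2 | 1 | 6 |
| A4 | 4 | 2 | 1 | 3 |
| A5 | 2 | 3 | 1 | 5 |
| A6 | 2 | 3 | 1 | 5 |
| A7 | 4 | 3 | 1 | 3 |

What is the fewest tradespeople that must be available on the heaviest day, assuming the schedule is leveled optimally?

Early-start (A1@1, A2@1, A3@1, A4@1, A5@1, A6@1, A7@1) gives peak 19: d1:19  d2:17  d3:7  d4:5  d5:0  d6:0.
Shift A3→3, A5→4, A6→5, A7→3.
Schedule A1@1, A2@1, A3@3, A4@1, A5@4, A6@5, A7@3: d1:8  d2:8  d3:9  d4:8  d5:9  d6:6 — peak 9.

9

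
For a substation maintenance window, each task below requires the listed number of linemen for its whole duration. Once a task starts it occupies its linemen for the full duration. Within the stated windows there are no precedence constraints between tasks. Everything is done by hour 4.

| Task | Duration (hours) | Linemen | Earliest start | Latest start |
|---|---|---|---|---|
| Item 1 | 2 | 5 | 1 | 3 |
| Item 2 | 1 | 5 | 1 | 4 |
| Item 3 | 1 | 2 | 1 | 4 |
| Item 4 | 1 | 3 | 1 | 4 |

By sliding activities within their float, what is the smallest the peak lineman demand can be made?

5

Early-start (Item 1@1, Item 2@1, Item 3@1, Item 4@1) gives peak 15: h1:15  h2:5  h3:0  h4:0.
Shift Item 2→3, Item 3→4, Item 4→4.
Schedule Item 1@1, Item 2@3, Item 3@4, Item 4@4: h1:5  h2:5  h3:5  h4:5 — peak 5.
Total lineman-hours = 20 over 4 hours ⇒ peak ≥ ⌈20/4⌉ = 5, so 5 is optimal.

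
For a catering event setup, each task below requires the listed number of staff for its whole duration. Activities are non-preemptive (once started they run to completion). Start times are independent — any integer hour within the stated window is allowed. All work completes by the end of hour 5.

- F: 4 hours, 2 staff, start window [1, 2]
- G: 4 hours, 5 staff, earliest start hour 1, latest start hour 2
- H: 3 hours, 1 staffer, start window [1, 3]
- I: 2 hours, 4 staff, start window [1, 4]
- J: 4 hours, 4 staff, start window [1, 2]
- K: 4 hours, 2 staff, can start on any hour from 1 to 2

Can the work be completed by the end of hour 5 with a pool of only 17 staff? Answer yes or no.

Schedule F@1, G@1, H@1, I@4, J@1, K@1: h1:14  h2:14  h3:14  h4:17  h5:4 — peak 17 ≤ 17.

yes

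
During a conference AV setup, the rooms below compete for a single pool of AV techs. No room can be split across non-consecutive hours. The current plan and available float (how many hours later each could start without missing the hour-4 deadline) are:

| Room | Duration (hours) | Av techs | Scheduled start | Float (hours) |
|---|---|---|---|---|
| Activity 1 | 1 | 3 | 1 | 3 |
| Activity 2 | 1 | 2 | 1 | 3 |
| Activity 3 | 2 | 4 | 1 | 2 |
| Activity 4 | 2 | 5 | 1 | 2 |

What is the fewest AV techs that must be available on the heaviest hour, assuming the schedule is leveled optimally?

7

Early-start (Activity 1@1, Activity 2@1, Activity 3@1, Activity 4@1) gives peak 14: h1:14  h2:9  h3:0  h4:0.
Shift Activity 2→2, Activity 4→3.
Schedule Activity 1@1, Activity 2@2, Activity 3@1, Activity 4@3: h1:7  h2:6  h3:5  h4:5 — peak 7.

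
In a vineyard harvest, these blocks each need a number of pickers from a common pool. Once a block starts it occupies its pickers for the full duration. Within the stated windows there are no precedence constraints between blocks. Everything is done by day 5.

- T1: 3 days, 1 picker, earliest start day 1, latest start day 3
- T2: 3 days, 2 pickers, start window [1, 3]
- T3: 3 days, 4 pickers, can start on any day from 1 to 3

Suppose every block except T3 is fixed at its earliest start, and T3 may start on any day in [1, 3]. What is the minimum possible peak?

7

T3@1: d1:7  d2:7  d3:7  d4:0  d5:0 → peak 7
T3@2: d1:3  d2:7  d3:7  d4:4  d5:0 → peak 7
T3@3: d1:3  d2:3  d3:7  d4:4  d5:4 → peak 7
Best is T3@1, peak 7.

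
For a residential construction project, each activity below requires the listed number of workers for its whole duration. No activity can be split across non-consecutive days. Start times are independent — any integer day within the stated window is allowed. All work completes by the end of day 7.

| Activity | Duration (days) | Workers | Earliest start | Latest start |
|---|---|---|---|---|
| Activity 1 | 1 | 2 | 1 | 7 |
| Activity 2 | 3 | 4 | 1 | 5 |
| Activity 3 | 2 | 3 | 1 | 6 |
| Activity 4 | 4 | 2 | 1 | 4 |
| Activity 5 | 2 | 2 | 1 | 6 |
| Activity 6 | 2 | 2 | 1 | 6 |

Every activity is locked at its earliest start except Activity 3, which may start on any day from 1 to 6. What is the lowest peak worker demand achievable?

12

Activity 3@1: d1:15  d2:13  d3:6  d4:2  d5:0  d6:0  d7:0 → peak 15
Activity 3@2: d1:12  d2:13  d3:9  d4:2  d5:0  d6:0  d7:0 → peak 13
Activity 3@3: d1:12  d2:10  d3:9  d4:5  d5:0  d6:0  d7:0 → peak 12
Activity 3@4: d1:12  d2:10  d3:6  d4:5  d5:3  d6:0  d7:0 → peak 12
Activity 3@5: d1:12  d2:10  d3:6  d4:2  d5:3  d6:3  d7:0 → peak 12
Activity 3@6: d1:12  d2:10  d3:6  d4:2  d5:0  d6:3  d7:3 → peak 12
Best is Activity 3@3, peak 12.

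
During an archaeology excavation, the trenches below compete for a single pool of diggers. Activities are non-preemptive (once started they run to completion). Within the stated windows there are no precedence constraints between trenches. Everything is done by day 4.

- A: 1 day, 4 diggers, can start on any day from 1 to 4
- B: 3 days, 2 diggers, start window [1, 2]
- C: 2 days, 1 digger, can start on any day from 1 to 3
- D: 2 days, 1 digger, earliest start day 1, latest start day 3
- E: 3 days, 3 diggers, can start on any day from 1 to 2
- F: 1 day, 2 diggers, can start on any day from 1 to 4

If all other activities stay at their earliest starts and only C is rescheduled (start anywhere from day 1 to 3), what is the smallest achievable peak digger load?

C@1: d1:13  d2:7  d3:5  d4:0 → peak 13
C@2: d1:12  d2:7  d3:6  d4:0 → peak 12
C@3: d1:12  d2:6  d3:6  d4:1 → peak 12
Best is C@2, peak 12.

12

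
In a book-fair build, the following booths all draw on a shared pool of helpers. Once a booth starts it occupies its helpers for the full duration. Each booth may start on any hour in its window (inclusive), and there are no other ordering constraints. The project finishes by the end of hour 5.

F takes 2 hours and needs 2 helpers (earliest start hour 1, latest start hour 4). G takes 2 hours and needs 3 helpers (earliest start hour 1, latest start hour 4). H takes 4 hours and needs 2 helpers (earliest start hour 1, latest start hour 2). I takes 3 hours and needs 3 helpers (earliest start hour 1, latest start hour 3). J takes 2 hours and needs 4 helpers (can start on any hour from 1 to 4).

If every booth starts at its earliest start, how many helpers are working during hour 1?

14

At early start, hour 1 has: F, G, H, I, J.
Demand: 2 + 3 + 2 + 3 + 4 = 14.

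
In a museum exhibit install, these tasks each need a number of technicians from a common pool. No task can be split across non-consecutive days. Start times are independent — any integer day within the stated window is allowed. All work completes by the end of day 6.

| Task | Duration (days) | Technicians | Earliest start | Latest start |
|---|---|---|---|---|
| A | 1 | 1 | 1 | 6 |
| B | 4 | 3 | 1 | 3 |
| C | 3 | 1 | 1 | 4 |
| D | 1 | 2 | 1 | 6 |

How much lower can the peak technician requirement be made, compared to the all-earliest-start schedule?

3

Early-start peak: d1:7  d2:4  d3:4  d4:3  d5:0  d6:0 ⇒ 7.
Leveled (A@1, B@1, C@2, D@5): d1:4  d2:4  d3:4  d4:4  d5:2  d6:0 ⇒ 4.
Reduction 7 − 4 = 3.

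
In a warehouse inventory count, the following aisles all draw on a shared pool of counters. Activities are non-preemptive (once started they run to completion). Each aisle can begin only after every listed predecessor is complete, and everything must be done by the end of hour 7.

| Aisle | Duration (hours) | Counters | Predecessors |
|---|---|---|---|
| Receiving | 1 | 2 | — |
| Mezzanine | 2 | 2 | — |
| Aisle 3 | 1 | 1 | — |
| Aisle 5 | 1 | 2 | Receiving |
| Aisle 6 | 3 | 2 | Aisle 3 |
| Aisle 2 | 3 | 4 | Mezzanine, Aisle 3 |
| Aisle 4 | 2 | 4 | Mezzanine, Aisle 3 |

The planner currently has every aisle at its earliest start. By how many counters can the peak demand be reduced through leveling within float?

Early-start peak: h1:5  h2:6  h3:10  h4:10  h5:4  h6:0  h7:0 ⇒ 10.
Leveled (Receiving@1, Mezzanine@1, Aisle 3@1, Aisle 5@2, Aisle 6@2, Aisle 2@3, Aisle 4@6): h1:5  h2:6  h3:6  h4:6  h5:4  h6:4  h7:4 ⇒ 6.
Reduction 10 − 6 = 4.

4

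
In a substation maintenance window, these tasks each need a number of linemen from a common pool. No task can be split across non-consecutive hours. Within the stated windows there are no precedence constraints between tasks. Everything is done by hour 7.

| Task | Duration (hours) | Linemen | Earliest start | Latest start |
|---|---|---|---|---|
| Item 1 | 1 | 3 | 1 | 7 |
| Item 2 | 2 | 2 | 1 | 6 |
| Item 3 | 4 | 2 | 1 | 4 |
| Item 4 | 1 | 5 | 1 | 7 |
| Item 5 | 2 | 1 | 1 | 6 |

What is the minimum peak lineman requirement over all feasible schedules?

5

Early-start (Item 1@1, Item 2@1, Item 3@1, Item 4@1, Item 5@1) gives peak 13: h1:13  h2:5  h3:2  h4:2  h5:0  h6:0  h7:0.
Shift Item 3→2, Item 4→6, Item 5→2.
Schedule Item 1@1, Item 2@1, Item 3@2, Item 4@6, Item 5@2: h1:5  h2:5  h3:3  h4:2  h5:2  h6:5  h7:0 — peak 5.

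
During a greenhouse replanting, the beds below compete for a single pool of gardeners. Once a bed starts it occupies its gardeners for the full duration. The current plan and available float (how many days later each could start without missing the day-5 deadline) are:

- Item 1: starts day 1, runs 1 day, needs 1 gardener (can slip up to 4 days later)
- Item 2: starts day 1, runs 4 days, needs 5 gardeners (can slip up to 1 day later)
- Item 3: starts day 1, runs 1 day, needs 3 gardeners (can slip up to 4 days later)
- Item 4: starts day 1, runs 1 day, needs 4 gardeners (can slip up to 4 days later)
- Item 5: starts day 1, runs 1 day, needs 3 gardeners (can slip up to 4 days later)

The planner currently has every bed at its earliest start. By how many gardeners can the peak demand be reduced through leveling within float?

8

Early-start peak: d1:16  d2:5  d3:5  d4:5  d5:0 ⇒ 16.
Leveled (Item 1@1, Item 2@1, Item 3@2, Item 4@5, Item 5@3): d1:6  d2:8  d3:8  d4:5  d5:4 ⇒ 8.
Reduction 16 − 8 = 8.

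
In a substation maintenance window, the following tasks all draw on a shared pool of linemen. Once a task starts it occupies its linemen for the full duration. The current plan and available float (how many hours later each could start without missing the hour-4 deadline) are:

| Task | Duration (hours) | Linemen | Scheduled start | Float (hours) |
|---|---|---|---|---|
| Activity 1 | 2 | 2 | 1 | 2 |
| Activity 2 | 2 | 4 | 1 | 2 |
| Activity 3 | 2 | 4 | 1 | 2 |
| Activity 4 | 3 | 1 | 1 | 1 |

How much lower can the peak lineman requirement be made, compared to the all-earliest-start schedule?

Early-start peak: h1:11  h2:11  h3:1  h4:0 ⇒ 11.
Leveled (Activity 1@1, Activity 2@1, Activity 3@3, Activity 4@1): h1:7  h2:7  h3:5  h4:4 ⇒ 7.
Reduction 11 − 7 = 4.

4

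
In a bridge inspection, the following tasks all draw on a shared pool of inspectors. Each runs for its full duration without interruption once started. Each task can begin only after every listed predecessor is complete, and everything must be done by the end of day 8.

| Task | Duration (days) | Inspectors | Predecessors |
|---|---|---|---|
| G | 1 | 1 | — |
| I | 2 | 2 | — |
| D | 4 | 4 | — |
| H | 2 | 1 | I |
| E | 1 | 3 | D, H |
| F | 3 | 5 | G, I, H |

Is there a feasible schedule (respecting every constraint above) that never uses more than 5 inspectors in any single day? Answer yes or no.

Total inspector-days = 41; over 8 days the average is 41/8 > 5, so some day must exceed 5.

no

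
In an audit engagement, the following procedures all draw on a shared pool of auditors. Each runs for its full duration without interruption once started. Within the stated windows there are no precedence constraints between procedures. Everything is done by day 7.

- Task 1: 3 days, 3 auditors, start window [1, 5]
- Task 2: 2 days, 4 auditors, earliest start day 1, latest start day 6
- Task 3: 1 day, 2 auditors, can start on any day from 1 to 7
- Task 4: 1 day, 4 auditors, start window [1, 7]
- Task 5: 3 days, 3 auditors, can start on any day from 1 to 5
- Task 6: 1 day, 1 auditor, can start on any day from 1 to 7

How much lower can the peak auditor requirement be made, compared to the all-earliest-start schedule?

Early-start peak: d1:17  d2:10  d3:6  d4:0  d5:0  d6:0  d7:0 ⇒ 17.
Leveled (Task 1@1, Task 2@4, Task 3@4, Task 4@6, Task 5@1, Task 6@5): d1:6  d2:6  d3:6  d4:6  d5:5  d6:4  d7:0 ⇒ 6.
Reduction 17 − 6 = 11.

11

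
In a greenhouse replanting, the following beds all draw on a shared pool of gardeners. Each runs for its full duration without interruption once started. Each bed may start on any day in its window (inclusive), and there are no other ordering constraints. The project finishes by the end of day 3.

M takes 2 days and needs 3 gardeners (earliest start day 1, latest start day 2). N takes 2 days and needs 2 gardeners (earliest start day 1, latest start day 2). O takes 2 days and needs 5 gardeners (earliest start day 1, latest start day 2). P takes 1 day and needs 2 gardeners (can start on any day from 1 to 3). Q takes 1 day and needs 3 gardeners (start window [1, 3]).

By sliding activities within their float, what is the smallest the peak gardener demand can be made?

10

Early-start (M@1, N@1, O@1, P@1, Q@1) gives peak 15: d1:15  d2:10  d3:0.
Shift P→3, Q→3.
Schedule M@1, N@1, O@1, P@3, Q@3: d1:10  d2:10  d3:5 — peak 10.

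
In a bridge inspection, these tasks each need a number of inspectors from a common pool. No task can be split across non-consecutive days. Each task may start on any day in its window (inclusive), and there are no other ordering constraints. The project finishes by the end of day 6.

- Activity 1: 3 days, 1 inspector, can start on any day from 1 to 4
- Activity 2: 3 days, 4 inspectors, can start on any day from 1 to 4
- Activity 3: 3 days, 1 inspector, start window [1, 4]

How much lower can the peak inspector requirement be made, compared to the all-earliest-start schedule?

Early-start peak: d1:6  d2:6  d3:6  d4:0  d5:0  d6:0 ⇒ 6.
Leveled (Activity 1@1, Activity 2@4, Activity 3@1): d1:2  d2:2  d3:2  d4:4  d5:4  d6:4 ⇒ 4.
Reduction 6 − 4 = 2.

2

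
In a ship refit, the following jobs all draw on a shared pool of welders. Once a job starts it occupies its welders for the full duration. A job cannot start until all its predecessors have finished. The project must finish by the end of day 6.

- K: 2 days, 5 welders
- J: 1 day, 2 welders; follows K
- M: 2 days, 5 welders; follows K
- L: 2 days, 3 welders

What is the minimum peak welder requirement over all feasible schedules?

5

Early-start (K@1, J@3, M@3, L@1) gives peak 8: d1:8  d2:8  d3:7  d4:5  d5:0  d6:0.
Shift M→5, L→3.
Schedule K@1, J@3, M@5, L@3: d1:5  d2:5  d3:5  d4:3  d5:5  d6:5 — peak 5.
Total welder-days = 28 over 6 days ⇒ peak ≥ ⌈28/6⌉ = 5, so 5 is optimal.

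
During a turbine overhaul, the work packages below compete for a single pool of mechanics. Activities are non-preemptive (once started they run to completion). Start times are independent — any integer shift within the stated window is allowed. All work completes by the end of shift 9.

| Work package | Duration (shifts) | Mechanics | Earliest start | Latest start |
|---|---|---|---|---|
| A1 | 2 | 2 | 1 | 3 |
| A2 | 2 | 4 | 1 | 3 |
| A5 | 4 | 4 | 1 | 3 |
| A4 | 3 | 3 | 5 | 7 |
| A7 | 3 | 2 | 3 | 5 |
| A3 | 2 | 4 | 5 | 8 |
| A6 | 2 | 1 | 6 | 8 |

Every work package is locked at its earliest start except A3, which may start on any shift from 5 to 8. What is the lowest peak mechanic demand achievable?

10

A3@5: s1:10  s2:10  s3:6  s4:6  s5:9  s6:8  s7:4  s8:0  s9:0 → peak 10
A3@6: s1:10  s2:10  s3:6  s4:6  s5:5  s6:8  s7:8  s8:0  s9:0 → peak 10
A3@7: s1:10  s2:10  s3:6  s4:6  s5:5  s6:4  s7:8  s8:4  s9:0 → peak 10
A3@8: s1:10  s2:10  s3:6  s4:6  s5:5  s6:4  s7:4  s8:4  s9:4 → peak 10
Best is A3@5, peak 10.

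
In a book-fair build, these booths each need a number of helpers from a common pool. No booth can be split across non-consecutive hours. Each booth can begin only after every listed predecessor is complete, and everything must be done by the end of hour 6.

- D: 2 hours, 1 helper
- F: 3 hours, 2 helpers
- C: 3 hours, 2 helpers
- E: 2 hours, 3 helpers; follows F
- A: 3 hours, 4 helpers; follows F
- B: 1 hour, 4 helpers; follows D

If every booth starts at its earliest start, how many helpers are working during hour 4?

At early start, hour 4 has: E, A.
Demand: 3 + 4 = 7.

7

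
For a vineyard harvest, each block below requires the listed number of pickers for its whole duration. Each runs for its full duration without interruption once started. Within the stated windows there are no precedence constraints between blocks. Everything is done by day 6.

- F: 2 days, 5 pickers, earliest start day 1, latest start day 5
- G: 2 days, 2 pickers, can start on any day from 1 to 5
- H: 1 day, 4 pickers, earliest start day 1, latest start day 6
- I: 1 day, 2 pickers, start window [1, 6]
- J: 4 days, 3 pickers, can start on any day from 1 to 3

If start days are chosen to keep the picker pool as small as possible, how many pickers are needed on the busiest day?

Early-start (F@1, G@1, H@1, I@1, J@1) gives peak 16: d1:16  d2:10  d3:3  d4:3  d5:0  d6:0.
Shift H→3, I→4, J→3.
Schedule F@1, G@1, H@3, I@4, J@3: d1:7  d2:7  d3:7  d4:5  d5:3  d6:3 — peak 7.

7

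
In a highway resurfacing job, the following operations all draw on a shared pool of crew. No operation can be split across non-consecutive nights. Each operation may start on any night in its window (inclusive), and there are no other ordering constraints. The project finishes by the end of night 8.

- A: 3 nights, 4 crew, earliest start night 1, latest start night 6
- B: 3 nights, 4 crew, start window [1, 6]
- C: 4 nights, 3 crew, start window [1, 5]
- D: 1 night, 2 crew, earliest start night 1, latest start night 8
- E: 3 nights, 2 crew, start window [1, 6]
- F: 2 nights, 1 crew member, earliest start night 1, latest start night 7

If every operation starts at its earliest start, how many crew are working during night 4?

At early start, night 4 has: C.
Demand: 3 = 3.

3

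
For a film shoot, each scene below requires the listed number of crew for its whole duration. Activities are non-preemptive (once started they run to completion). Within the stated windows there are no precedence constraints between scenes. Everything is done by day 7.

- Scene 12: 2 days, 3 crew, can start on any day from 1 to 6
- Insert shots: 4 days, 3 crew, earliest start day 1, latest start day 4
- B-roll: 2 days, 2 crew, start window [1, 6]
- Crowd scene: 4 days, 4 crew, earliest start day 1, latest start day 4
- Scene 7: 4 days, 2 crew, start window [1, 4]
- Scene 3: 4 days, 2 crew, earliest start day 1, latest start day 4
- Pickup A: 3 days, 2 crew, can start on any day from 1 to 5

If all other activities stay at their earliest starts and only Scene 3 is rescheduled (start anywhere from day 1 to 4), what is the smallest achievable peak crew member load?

Scene 3@1: d1:18  d2:18  d3:13  d4:11  d5:0  d6:0  d7:0 → peak 18
Scene 3@2: d1:16  d2:18  d3:13  d4:11  d5:2  d6:0  d7:0 → peak 18
Scene 3@3: d1:16  d2:16  d3:13  d4:11  d5:2  d6:2  d7:0 → peak 16
Scene 3@4: d1:16  d2:16  d3:11  d4:11  d5:2  d6:2  d7:2 → peak 16
Best is Scene 3@3, peak 16.

16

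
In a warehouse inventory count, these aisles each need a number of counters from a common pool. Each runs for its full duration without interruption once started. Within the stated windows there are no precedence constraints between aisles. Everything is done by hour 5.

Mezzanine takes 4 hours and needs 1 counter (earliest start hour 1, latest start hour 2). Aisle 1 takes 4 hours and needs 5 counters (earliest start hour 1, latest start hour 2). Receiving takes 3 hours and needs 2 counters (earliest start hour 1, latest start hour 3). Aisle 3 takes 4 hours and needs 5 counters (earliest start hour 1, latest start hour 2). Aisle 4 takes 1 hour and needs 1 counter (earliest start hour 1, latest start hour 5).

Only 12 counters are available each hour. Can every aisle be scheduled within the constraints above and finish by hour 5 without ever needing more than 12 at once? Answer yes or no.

The minimum achievable peak is 13; 12 < 13, so no feasible schedule stays within the cap.

no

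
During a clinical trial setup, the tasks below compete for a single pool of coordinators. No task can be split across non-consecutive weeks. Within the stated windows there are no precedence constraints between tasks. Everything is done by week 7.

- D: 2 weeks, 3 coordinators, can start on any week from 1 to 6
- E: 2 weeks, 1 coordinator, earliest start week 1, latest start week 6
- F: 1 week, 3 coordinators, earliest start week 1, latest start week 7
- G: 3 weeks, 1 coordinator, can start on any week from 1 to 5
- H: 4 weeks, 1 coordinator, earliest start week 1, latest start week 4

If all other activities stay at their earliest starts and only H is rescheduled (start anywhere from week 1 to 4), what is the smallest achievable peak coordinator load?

H@1: w1:9  w2:6  w3:2  w4:1  w5:0  w6:0  w7:0 → peak 9
H@2: w1:8  w2:6  w3:2  w4:1  w5:1  w6:0  w7:0 → peak 8
H@3: w1:8  w2:5  w3:2  w4:1  w5:1  w6:1  w7:0 → peak 8
H@4: w1:8  w2:5  w3:1  w4:1  w5:1  w6:1  w7:1 → peak 8
Best is H@2, peak 8.

8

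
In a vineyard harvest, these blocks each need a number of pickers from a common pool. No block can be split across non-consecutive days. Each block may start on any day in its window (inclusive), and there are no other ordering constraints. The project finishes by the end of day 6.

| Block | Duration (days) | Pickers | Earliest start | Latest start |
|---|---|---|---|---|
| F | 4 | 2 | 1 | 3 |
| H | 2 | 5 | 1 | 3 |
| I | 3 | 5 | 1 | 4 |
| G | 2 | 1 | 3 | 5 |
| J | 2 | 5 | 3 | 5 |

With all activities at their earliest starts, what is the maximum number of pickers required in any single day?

13

Early-start schedule: F@1, H@1, I@1, G@3, J@3.
Load per day: day 1: 12, day 2: 12, day 3: 13, day 4: 8, day 5: 0, day 6: 0.
Peak is 13.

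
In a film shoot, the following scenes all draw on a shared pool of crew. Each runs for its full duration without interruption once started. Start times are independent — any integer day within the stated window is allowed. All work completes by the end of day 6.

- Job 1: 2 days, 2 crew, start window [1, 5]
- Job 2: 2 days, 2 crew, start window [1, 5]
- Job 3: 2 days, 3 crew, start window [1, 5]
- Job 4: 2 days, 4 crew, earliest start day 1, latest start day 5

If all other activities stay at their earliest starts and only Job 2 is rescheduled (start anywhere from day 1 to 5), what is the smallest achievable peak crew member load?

9

Job 2@1: d1:11  d2:11  d3:0  d4:0  d5:0  d6:0 → peak 11
Job 2@2: d1:9  d2:11  d3:2  d4:0  d5:0  d6:0 → peak 11
Job 2@3: d1:9  d2:9  d3:2  d4:2  d5:0  d6:0 → peak 9
Job 2@4: d1:9  d2:9  d3:0  d4:2  d5:2  d6:0 → peak 9
Job 2@5: d1:9  d2:9  d3:0  d4:0  d5:2  d6:2 → peak 9
Best is Job 2@3, peak 9.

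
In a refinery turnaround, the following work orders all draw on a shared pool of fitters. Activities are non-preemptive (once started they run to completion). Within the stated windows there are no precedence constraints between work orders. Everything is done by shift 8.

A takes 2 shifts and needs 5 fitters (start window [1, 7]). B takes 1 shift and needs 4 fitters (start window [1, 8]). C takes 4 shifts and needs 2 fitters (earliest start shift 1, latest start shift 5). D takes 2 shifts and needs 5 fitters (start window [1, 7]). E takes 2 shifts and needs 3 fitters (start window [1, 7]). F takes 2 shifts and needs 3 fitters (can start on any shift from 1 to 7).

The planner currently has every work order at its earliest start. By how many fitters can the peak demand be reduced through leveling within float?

15

Early-start peak: s1:22  s2:18  s3:2  s4:2  s5:0  s6:0  s7:0  s8:0 ⇒ 22.
Leveled (A@1, B@3, C@1, D@4, E@6, F@6): s1:7  s2:7  s3:6  s4:7  s5:5  s6:6  s7:6  s8:0 ⇒ 7.
Reduction 22 − 7 = 15.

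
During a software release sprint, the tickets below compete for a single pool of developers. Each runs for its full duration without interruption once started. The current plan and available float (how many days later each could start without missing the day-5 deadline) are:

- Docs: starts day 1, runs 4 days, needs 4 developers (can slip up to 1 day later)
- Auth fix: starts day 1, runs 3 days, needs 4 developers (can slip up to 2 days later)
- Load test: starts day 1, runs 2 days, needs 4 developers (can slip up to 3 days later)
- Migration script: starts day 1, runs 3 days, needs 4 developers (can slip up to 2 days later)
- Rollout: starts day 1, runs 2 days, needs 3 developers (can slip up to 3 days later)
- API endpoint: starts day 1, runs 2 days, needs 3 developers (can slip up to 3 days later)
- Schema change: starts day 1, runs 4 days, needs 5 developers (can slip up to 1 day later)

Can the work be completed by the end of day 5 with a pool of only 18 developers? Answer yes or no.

no

The minimum achievable peak is 19; 18 < 19, so no feasible schedule stays within the cap.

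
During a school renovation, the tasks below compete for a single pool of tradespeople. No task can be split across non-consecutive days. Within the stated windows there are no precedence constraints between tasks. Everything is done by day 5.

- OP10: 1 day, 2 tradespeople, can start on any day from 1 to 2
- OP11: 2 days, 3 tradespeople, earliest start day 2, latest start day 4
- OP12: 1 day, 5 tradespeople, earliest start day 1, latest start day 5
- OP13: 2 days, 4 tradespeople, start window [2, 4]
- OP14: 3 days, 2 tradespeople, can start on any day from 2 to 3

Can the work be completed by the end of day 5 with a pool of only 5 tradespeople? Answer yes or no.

Total tradesperson-days = 27; over 5 days the average is 27/5 > 5, so some day must exceed 5.

no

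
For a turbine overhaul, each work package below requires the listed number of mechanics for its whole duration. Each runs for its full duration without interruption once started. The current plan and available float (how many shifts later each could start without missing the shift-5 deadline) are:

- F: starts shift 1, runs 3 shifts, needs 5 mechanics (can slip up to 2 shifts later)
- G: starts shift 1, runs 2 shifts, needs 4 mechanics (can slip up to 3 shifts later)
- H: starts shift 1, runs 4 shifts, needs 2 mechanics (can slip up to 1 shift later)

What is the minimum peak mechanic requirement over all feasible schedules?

Early-start (F@1, G@1, H@1) gives peak 11: s1:11  s2:11  s3:7  s4:2  s5:0.
Shift G→4.
Schedule F@1, G@4, H@1: s1:7  s2:7  s3:7  s4:6  s5:4 — peak 7.
Total mechanic-shifts = 31 over 5 shifts ⇒ peak ≥ ⌈31/5⌉ = 7, so 7 is optimal.

7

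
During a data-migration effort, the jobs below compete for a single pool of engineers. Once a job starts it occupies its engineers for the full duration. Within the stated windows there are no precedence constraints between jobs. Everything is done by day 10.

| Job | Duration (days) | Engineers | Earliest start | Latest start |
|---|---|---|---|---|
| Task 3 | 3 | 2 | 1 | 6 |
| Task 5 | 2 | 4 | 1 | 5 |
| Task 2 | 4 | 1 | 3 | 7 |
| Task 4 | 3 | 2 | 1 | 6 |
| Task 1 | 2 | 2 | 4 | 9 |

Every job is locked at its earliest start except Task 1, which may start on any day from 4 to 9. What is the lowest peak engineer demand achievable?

8

Task 1@4: d1:8  d2:8  d3:5  d4:3  d5:3  d6:1  d7:0  d8:0  d9:0  d10:0 → peak 8
Task 1@5: d1:8  d2:8  d3:5  d4:1  d5:3  d6:3  d7:0  d8:0  d9:0  d10:0 → peak 8
Task 1@6: d1:8  d2:8  d3:5  d4:1  d5:1  d6:3  d7:2  d8:0  d9:0  d10:0 → peak 8
Task 1@7: d1:8  d2:8  d3:5  d4:1  d5:1  d6:1  d7:2  d8:2  d9:0  d10:0 → peak 8
Task 1@8: d1:8  d2:8  d3:5  d4:1  d5:1  d6:1  d7:0  d8:2  d9:2  d10:0 → peak 8
Task 1@9: d1:8  d2:8  d3:5  d4:1  d5:1  d6:1  d7:0  d8:0  d9:2  d10:2 → peak 8
Best is Task 1@4, peak 8.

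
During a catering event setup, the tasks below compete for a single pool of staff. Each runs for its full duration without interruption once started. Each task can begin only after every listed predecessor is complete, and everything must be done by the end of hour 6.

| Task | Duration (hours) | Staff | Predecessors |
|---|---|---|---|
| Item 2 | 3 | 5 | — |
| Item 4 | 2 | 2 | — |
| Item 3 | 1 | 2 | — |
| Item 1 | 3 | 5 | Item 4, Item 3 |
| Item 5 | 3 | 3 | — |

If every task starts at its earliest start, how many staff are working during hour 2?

At early start, hour 2 has: Item 2, Item 4, Item 5.
Demand: 5 + 2 + 3 = 10.

10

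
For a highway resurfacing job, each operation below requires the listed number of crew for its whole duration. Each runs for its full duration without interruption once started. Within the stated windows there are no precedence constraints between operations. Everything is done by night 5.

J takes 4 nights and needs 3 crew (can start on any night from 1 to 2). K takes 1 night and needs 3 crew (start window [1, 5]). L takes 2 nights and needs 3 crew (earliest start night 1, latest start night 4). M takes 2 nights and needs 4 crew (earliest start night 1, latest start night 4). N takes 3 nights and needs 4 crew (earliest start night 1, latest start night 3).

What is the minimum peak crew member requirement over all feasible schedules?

Early-start (J@1, K@1, L@1, M@1, N@1) gives peak 17: n1:17  n2:14  n3:7  n4:3  n5:0.
Shift L→2, N→3.
Schedule J@1, K@1, L@2, M@1, N@3: n1:10  n2:10  n3:10  n4:7  n5:4 — peak 10.

10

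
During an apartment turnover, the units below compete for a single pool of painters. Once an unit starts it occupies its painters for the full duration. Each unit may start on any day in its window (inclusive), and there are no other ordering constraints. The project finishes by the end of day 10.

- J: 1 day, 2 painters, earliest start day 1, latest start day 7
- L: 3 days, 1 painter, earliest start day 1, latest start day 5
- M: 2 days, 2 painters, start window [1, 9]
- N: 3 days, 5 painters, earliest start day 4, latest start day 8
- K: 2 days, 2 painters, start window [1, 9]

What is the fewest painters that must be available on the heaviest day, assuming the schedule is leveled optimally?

5

Early-start (J@1, L@1, M@1, N@4, K@1) gives peak 7: d1:7  d2:5  d3:1  d4:5  d5:5  d6:5  d7:0  d8:0  d9:0  d10:0.
Shift K→2.
Schedule J@1, L@1, M@1, N@4, K@2: d1:5  d2:5  d3:3  d4:5  d5:5  d6:5  d7:0  d8:0  d9:0  d10:0 — peak 5.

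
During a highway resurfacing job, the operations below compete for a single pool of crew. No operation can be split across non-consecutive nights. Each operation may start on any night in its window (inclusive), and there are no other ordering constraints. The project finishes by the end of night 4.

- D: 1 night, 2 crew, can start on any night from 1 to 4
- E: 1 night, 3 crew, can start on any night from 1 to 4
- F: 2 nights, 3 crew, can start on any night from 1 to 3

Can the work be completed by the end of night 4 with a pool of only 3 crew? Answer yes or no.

yes

Schedule D@1, E@2, F@3: n1:2  n2:3  n3:3  n4:3 — peak 3 ≤ 3.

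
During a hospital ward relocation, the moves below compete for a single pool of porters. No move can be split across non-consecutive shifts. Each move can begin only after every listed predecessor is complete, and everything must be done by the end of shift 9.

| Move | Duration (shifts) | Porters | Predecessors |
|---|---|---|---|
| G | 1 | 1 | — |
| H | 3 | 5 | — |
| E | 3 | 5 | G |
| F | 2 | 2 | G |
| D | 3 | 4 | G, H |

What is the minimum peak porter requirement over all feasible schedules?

Early-start (G@1, H@1, E@2, F@2, D@4) gives peak 12: s1:6  s2:12  s3:12  s4:9  s5:4  s6:4  s7:0  s8:0  s9:0.
Shift E→4, F→7, D→7.
Schedule G@1, H@1, E@4, F@7, D@7: s1:6  s2:5  s3:5  s4:5  s5:5  s6:5  s7:6  s8:6  s9:4 — peak 6.
Total porter-shifts = 47 over 9 shifts ⇒ peak ≥ ⌈47/9⌉ = 6, so 6 is optimal.

6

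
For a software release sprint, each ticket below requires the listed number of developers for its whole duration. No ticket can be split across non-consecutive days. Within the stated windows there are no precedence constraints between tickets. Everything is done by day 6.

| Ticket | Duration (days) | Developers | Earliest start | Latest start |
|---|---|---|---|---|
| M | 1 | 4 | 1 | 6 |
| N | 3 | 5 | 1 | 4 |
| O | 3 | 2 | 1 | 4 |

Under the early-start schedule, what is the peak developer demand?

11

Early-start schedule: M@1, N@1, O@1.
Load per day: day 1: 11, day 2: 7, day 3: 7, day 4: 0, day 5: 0, day 6: 0.
Peak is 11.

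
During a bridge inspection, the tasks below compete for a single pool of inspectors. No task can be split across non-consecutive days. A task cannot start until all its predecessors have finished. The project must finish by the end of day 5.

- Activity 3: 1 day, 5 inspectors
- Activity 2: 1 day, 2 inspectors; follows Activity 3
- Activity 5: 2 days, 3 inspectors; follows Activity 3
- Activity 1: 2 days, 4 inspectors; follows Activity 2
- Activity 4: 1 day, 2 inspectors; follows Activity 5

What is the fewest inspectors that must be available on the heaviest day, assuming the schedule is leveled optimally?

Early-start (Activity 3@1, Activity 2@2, Activity 5@2, Activity 1@3, Activity 4@4) gives peak 7: d1:5  d2:5  d3:7  d4:6  d5:0.
Shift Activity 1→4.
Schedule Activity 3@1, Activity 2@2, Activity 5@2, Activity 1@4, Activity 4@4: d1:5  d2:5  d3:3  d4:6  d5:4 — peak 6.
No arrangement of the 10 feasible schedules does better.

6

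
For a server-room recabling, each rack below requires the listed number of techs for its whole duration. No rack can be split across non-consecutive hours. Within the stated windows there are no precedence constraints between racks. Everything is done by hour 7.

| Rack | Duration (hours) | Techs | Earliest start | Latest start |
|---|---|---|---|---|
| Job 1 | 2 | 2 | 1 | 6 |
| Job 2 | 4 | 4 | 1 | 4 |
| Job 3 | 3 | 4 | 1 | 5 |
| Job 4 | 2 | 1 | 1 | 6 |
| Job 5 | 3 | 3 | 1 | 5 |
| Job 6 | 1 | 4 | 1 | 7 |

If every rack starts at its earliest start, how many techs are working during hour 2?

At early start, hour 2 has: Job 1, Job 2, Job 3, Job 4, Job 5.
Demand: 2 + 4 + 4 + 1 + 3 = 14.

14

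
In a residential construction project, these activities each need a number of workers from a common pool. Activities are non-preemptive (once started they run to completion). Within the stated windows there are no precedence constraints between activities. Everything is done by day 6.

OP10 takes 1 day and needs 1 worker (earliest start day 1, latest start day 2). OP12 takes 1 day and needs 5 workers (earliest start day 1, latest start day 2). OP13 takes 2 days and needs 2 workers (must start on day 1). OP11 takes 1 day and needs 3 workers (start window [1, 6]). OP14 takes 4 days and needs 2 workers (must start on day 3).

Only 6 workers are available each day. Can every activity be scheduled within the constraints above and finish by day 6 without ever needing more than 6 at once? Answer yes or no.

no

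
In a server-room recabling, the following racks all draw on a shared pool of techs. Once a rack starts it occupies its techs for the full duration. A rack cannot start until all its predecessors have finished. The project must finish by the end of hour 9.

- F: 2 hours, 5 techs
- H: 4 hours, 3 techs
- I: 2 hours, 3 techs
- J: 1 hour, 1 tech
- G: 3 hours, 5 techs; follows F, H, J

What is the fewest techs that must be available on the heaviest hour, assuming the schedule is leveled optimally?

Early-start (F@1, H@1, I@1, J@1, G@5) gives peak 12: h1:12  h2:11  h3:3  h4:3  h5:5  h6:5  h7:5  h8:0  h9:0.
Shift H→3, I→3, G→7.
Schedule F@1, H@3, I@3, J@1, G@7: h1:6  h2:5  h3:6  h4:6  h5:3  h6:3  h7:5  h8:5  h9:5 — peak 6.

6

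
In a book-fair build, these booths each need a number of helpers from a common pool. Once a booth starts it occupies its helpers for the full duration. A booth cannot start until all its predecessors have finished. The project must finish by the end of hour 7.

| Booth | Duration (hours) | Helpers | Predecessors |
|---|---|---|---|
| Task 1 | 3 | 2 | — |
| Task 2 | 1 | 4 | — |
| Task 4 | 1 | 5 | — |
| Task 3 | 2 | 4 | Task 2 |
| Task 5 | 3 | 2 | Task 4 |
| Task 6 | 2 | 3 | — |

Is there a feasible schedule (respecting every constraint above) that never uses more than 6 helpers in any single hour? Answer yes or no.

yes

Schedule Task 1@1, Task 2@1, Task 4@4, Task 3@2, Task 5@5, Task 6@5: h1:6  h2:6  h3:6  h4:5  h5:5  h6:5  h7:2 — peak 6 ≤ 6.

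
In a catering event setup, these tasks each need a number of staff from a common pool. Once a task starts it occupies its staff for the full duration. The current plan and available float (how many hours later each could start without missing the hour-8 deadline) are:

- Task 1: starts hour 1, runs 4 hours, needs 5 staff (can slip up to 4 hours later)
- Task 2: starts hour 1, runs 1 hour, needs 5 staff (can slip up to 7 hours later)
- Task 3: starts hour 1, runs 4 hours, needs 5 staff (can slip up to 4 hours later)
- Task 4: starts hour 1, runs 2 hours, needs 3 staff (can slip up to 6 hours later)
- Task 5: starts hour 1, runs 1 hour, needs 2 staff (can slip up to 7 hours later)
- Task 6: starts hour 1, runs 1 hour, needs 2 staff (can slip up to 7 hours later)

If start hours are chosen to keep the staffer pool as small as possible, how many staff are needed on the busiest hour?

10

Early-start (Task 1@1, Task 2@1, Task 3@1, Task 4@1, Task 5@1, Task 6@1) gives peak 22: h1:22  h2:13  h3:10  h4:10  h5:0  h6:0  h7:0  h8:0.
Shift Task 3→2, Task 4→5, Task 5→5, Task 6→6.
Schedule Task 1@1, Task 2@1, Task 3@2, Task 4@5, Task 5@5, Task 6@6: h1:10  h2:10  h3:10  h4:10  h5:10  h6:5  h7:0  h8:0 — peak 10.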